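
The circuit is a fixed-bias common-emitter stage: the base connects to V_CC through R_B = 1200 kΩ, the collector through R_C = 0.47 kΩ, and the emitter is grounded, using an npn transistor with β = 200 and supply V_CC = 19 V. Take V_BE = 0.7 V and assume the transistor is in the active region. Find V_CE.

Base loop: V_CC = I_B·R_B + V_BE, so I_B = (19 − 0.7)/1200 kΩ = 0.0153 mA.
In the active region I_C = β·I_B = 200 × 0.0153 = 3.05 mA.
Collector loop: V_CE = V_CC − I_C·R_C = 19 − 3.05×0.47 = 17.6 V.
Since V_CE = 17.6 V > V_CE(sat) ≈ 0.2 V, the transistor is in the active region as assumed.

V_CE ≈ 18 V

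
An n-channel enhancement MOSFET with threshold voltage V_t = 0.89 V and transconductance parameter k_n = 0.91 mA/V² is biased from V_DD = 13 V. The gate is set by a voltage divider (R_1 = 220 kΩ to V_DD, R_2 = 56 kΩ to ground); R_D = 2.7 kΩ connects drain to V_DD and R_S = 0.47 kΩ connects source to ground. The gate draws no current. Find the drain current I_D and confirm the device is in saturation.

V_G = V_DD·R_2/(R_1+R_2) = 13×56/276 = 2.64 V.
Assume saturation: I_D = (k_n/2)(V_GS − V_t)² with V_GS = V_G − I_D·R_S = 2.64 − 0.47·I_D.
Substituting gives 0.101·I_D² − 1.75·I_D + 1.39 = 0, with roots I_D = 0.835 or 16.6 mA.
The root I_D = 16.6 mA gives V_GS = -5.14 V ≤ V_t, so take I_D = 0.835 mA.
Then V_GS = 2.25 V and V_DS = V_DD − I_D(R_D+R_S) = 13 − 0.835×3.17 = 10.4 V.
Saturation requires V_DS ≥ V_GS − V_t = 1.36 V; 10.4 ≥ 1.36 ✓.

I_D ≈ 0.84 mA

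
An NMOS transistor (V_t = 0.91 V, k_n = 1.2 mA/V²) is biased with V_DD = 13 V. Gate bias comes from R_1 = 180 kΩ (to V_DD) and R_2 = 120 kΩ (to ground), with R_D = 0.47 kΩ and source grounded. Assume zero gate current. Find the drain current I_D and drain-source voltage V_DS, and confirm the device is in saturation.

V_G = V_DD·R_2/(R_1+R_2) = 13×120/300 = 5.2 V. With the source grounded, V_GS = V_G = 5.2 V.
Assume saturation: I_D = (k_n/2)(V_GS − V_t)² = (1.2/2)×(5.2 − 0.91)² = 0.6×4.29² = 11 mA.
V_DS = V_DD − I_D·R_D = 13 − 11×0.47 = 7.81 V.
Saturation requires V_DS ≥ V_GS − V_t = 4.29 V; 7.81 ≥ 4.29 ✓.

I_D ≈ 11 mA, V_DS ≈ 7.8 V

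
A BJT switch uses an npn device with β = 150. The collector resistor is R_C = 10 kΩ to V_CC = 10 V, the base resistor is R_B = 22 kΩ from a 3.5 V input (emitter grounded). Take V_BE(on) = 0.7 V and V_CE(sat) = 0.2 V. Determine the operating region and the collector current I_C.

saturation; I_C ≈ 0.98 mA

Assume active: I_B = (3.5 − 0.7)/22 = 0.127 mA, giving I_C = β·I_B = 19.1 mA.
But then V_CE = 10 − 19.1×10 = -181 V < V_CE(sat) = 0.2 V — impossible in the active region.
So the transistor is saturated. With V_CE = 0.2 V, I_C = (V_CC − 0.2)/R_C = 9.8/10 = 0.98 mA.
Check: β·I_B = 19.1 mA > I_C = 0.98 mA, confirming saturation.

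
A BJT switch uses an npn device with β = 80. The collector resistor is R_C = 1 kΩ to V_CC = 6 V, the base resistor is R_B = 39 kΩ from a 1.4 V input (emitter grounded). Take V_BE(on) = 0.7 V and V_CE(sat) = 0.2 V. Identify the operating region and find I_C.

active; I_C ≈ 1.4 mA

Assume active. Base-emitter loop: I_B = (V_BB − V_BE)/R_B = (1.4 − 0.7)/39 = 0.0179 mA.
I_C = β·I_B = 80×0.0179 = 1.44 mA.
V_CE = V_CC − I_C·R_C = 6 − 1.44×1 = 4.56 V > V_CE(sat), so the active-region assumption holds.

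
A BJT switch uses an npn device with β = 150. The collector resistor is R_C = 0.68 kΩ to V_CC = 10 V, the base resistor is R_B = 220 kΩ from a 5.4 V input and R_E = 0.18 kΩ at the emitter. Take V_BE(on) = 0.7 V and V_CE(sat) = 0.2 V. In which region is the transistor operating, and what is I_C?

Assume active. Base-emitter loop: I_B = (V_BB − V_BE)/(R_B + (β+1)R_E) = (5.4 − 0.7)/(220 + 151×0.18) = 0.019 mA.
I_C = β·I_B = 150×0.019 = 2.85 mA.
V_CE = V_CC − I_C·R_C − I_E·R_E = 10 − 2.85×0.68 − 2.87×0.18 = 7.54 V > V_CE(sat), so the active-region assumption holds.

active; I_C ≈ 2.9 mA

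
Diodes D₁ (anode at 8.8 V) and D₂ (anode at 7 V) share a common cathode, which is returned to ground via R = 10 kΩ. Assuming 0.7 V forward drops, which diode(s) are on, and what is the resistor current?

Assume both conduct. Then node N would need to be at both 8.8−0.7 = 8.1 V and 7−0.7 = 6.3 V, which is impossible.
Assume only D₁ conducts: V_N = 8.8 − 0.7 = 8.1 V, so I_R = 8.1/10 = 0.81 mA.
Check D₂: its anode-to-cathode voltage is 7 − 8.1 = -1.1 V < 0.7 V, so it is off. The assumption is consistent.

Only D₁ conducts; I_R ≈ 0.81 mA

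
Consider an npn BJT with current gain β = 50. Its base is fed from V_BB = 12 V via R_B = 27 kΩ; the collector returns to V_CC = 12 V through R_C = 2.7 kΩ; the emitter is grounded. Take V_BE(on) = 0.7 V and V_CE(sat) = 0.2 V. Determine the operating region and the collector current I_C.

saturation; I_C ≈ 4.4 mA

Assume active: I_B = (12 − 0.7)/27 = 0.419 mA, giving I_C = β·I_B = 20.9 mA.
But then V_CE = 12 − 20.9×2.7 = -44.5 V < V_CE(sat) = 0.2 V — impossible in the active region.
So the transistor is saturated. With V_CE = 0.2 V, I_C = (V_CC − 0.2)/R_C = 11.8/2.7 = 4.37 mA.
Check: β·I_B = 20.9 mA > I_C = 4.37 mA, confirming saturation.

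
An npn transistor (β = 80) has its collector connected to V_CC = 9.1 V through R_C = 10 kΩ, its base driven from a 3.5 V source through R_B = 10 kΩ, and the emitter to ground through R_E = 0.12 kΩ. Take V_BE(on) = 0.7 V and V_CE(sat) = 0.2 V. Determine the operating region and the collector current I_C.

saturation; I_C ≈ 0.88 mA

Assume active: I_B = (3.5 − 0.7)/(10 + 81×0.12) = 0.142 mA, I_C = β·I_B = 11.4 mA.
Then V_CE = 9.1 − 11.4×10 − 11.5×0.12 = -106 V < 0.2 V — the active assumption fails.
Re-solve with V_CE = 0.2 V. KCL at the emitter: V_E/R_E = (V_BB−0.7−V_E)/R_B + (V_CC−0.2−V_E)/R_C, giving V_E = 0.137 V.
I_C = (V_CC − 0.2 − V_E)/R_C = (8.9 − 0.137)/10 = 0.876 mA.
Check: I_B = (2.8 − 0.137)/10 = 0.266 mA, and β·I_B = 21.3 mA > I_C, confirming saturation.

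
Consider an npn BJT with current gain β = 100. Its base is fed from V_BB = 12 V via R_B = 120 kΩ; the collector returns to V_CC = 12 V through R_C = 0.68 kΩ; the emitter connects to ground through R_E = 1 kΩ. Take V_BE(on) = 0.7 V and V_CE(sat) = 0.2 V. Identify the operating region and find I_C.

Assume active. Base-emitter loop: I_B = (V_BB − V_BE)/(R_B + (β+1)R_E) = (12 − 0.7)/(120 + 101×1) = 0.0511 mA.
I_C = β·I_B = 100×0.0511 = 5.11 mA.
V_CE = V_CC − I_C·R_C − I_E·R_E = 12 − 5.11×0.68 − 5.16×1 = 3.36 V > V_CE(sat), so the active-region assumption holds.

active; I_C ≈ 5.1 mA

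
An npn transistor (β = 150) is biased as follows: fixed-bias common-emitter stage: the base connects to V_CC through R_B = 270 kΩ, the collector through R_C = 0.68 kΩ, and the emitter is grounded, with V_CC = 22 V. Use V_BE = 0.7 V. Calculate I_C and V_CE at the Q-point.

Base loop: V_CC = I_B·R_B + V_BE, so I_B = (22 − 0.7)/270 kΩ = 0.0789 mA.
In the active region I_C = β·I_B = 150 × 0.0789 = 11.8 mA.
Collector loop: V_CE = V_CC − I_C·R_C = 22 − 11.8×0.68 = 14 V.
Since V_CE = 14 V > V_CE(sat) ≈ 0.2 V, the transistor is in the active region as assumed.

I_C ≈ 12 mA, V_CE ≈ 14 V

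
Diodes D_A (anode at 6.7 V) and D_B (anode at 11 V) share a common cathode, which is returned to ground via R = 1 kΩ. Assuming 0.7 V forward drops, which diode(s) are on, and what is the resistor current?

Only D_B conducts; I_R ≈ 10 mA

Assume both conduct. Then node N would need to be at both 6.7−0.7 = 6 V and 11−0.7 = 10.3 V, which is impossible.
Assume only D_B conducts: V_N = 11 − 0.7 = 10.3 V, so I_R = 10.3/1 = 10.3 mA.
Check D_A: its anode-to-cathode voltage is 6.7 − 10.3 = -3.6 V < 0.7 V, so it is off. The assumption is consistent.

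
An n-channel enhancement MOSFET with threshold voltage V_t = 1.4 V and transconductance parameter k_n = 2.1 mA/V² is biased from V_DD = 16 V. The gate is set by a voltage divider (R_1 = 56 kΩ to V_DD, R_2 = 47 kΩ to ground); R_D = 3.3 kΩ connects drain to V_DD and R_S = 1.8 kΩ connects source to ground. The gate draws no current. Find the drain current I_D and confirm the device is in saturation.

V_G = V_DD·R_2/(R_1+R_2) = 16×47/103 = 7.3 V.
Assume saturation: I_D = (k_n/2)(V_GS − V_t)² with V_GS = V_G − I_D·R_S = 7.3 − 1.8·I_D.
Substituting gives 3.4·I_D² − 23.3·I_D + 36.6 = 0, with roots I_D = 2.43 or 4.42 mA.
The root I_D = 4.42 mA gives V_GS = -0.651 V ≤ V_t, so take I_D = 2.43 mA.
Then V_GS = 2.92 V and V_DS = V_DD − I_D(R_D+R_S) = 16 − 2.43×5.1 = 3.59 V.
Saturation requires V_DS ≥ V_GS − V_t = 1.52 V; 3.59 ≥ 1.52 ✓.

I_D ≈ 2.4 mA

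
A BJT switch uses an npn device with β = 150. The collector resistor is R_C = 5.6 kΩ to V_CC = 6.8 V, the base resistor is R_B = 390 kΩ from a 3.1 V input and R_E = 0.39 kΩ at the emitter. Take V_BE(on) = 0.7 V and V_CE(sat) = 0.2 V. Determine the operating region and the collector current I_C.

Assume active. Base-emitter loop: I_B = (V_BB − V_BE)/(R_B + (β+1)R_E) = (3.1 − 0.7)/(390 + 151×0.39) = 0.00535 mA.
I_C = β·I_B = 150×0.00535 = 0.802 mA.
V_CE = V_CC − I_C·R_C − I_E·R_E = 6.8 − 0.802×5.6 − 0.807×0.39 = 1.99 V > V_CE(sat), so the active-region assumption holds.

active; I_C ≈ 0.8 mA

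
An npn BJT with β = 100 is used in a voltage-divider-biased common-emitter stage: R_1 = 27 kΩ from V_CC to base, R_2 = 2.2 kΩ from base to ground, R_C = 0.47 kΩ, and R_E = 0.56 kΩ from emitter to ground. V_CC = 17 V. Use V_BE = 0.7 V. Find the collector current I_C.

Thevenize the base divider: V_Th = V_CC·R_2/(R_1+R_2) = 17×2.2/29.2 = 1.28 V, R_Th = R_1‖R_2 = 2.03 kΩ.
Base-emitter loop: V_Th = I_B·R_Th + V_BE + (β+1)I_B·R_E, so I_B = (1.28 − 0.7) / (2.03 + 101×0.56) = 0.00991 mA.
I_C = β·I_B = 100×0.00991 = 0.991 mA, and I_E = (β+1)I_B = 1 mA.
V_CE = V_CC − I_C·R_C − I_E·R_E = 17 − 0.991×0.47 − 1×0.56 = 16 V.
V_CE = 16 V > 0.2 V confirms active-region operation.

I_C ≈ 0.99 mA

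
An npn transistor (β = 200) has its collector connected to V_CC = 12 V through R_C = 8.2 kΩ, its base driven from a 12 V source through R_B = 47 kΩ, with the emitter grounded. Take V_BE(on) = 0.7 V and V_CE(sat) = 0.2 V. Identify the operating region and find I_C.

saturation; I_C ≈ 1.4 mA

Assume active: I_B = (12 − 0.7)/47 = 0.24 mA, giving I_C = β·I_B = 48.1 mA.
But then V_CE = 12 − 48.1×8.2 = -382 V < V_CE(sat) = 0.2 V — impossible in the active region.
So the transistor is saturated. With V_CE = 0.2 V, I_C = (V_CC − 0.2)/R_C = 11.8/8.2 = 1.44 mA.
Check: β·I_B = 48.1 mA > I_C = 1.44 mA, confirming saturation.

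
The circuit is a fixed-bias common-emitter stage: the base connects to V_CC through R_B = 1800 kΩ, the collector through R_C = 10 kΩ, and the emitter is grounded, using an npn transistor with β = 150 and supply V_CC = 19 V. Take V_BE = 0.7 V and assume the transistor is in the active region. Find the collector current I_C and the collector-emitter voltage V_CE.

Base loop: V_CC = I_B·R_B + V_BE, so I_B = (19 − 0.7)/1800 kΩ = 0.0102 mA.
In the active region I_C = β·I_B = 150 × 0.0102 = 1.53 mA.
Collector loop: V_CE = V_CC − I_C·R_C = 19 − 1.53×10 = 3.75 V.
Since V_CE = 3.75 V > V_CE(sat) ≈ 0.2 V, the transistor is in the active region as assumed.

I_C ≈ 1.5 mA, V_CE ≈ 3.7 V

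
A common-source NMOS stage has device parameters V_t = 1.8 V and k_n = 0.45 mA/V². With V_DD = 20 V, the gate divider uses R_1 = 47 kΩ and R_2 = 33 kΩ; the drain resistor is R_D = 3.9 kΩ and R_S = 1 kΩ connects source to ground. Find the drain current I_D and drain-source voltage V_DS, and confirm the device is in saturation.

I_D ≈ 2.9 mA, V_DS ≈ 5.9 V

V_G = V_DD·R_2/(R_1+R_2) = 20×33/80 = 8.25 V.
Assume saturation: I_D = (k_n/2)(V_GS − V_t)² with V_GS = V_G − I_D·R_S = 8.25 − 1·I_D.
Substituting gives 0.225·I_D² − 3.9·I_D + 9.36 = 0, with roots I_D = 2.88 or 14.5 mA.
The root I_D = 14.5 mA gives V_GS = -6.22 V ≤ V_t, so take I_D = 2.88 mA.
Then V_GS = 5.37 V and V_DS = V_DD − I_D(R_D+R_S) = 20 − 2.88×4.9 = 5.91 V.
Saturation requires V_DS ≥ V_GS − V_t = 3.57 V; 5.91 ≥ 3.57 ✓.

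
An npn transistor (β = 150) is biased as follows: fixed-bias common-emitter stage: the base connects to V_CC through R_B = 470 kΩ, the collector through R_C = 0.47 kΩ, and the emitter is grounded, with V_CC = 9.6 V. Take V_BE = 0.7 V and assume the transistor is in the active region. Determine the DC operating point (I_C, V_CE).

I_C ≈ 2.8 mA, V_CE ≈ 8.3 V

Base loop: V_CC = I_B·R_B + V_BE, so I_B = (9.6 − 0.7)/470 kΩ = 0.0189 mA.
In the active region I_C = β·I_B = 150 × 0.0189 = 2.84 mA.
Collector loop: V_CE = V_CC − I_C·R_C = 9.6 − 2.84×0.47 = 8.26 V.
Since V_CE = 8.26 V > V_CE(sat) ≈ 0.2 V, the transistor is in the active region as assumed.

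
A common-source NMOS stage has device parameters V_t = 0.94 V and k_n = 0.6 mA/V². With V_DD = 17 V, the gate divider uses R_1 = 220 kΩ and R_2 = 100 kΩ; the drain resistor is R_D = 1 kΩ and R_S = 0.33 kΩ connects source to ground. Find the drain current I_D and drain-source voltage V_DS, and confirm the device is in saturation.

I_D ≈ 3.3 mA, V_DS ≈ 13 V

V_G = V_DD·R_2/(R_1+R_2) = 17×100/320 = 5.31 V.
Assume saturation: I_D = (k_n/2)(V_GS − V_t)² with V_GS = V_G − I_D·R_S = 5.31 − 0.33·I_D.
Substituting gives 0.0327·I_D² − 1.87·I_D + 5.74 = 0, with roots I_D = 3.26 or 53.8 mA.
The root I_D = 53.8 mA gives V_GS = -12.5 V ≤ V_t, so take I_D = 3.26 mA.
Then V_GS = 4.24 V and V_DS = V_DD − I_D(R_D+R_S) = 17 − 3.26×1.33 = 12.7 V.
Saturation requires V_DS ≥ V_GS − V_t = 3.3 V; 12.7 ≥ 3.3 ✓.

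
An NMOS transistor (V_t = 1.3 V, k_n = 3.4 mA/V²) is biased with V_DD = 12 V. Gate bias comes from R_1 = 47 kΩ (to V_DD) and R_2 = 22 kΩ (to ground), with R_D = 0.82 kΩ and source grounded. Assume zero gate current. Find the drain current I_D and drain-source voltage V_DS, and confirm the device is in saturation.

I_D ≈ 11 mA, V_DS ≈ 3.1 V

V_G = V_DD·R_2/(R_1+R_2) = 12×22/69 = 3.83 V. With the source grounded, V_GS = V_G = 3.83 V.
Assume saturation: I_D = (k_n/2)(V_GS − V_t)² = (3.4/2)×(3.83 − 1.3)² = 1.7×2.53² = 10.8 mA.
V_DS = V_DD − I_D·R_D = 12 − 10.8×0.82 = 3.1 V.
Saturation requires V_DS ≥ V_GS − V_t = 2.53 V; 3.1 ≥ 2.53 ✓.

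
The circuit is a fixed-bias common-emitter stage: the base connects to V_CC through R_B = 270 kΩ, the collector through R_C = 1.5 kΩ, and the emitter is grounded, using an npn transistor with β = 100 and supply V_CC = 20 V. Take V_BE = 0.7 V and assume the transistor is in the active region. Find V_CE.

V_CE ≈ 9.3 V

Base loop: V_CC = I_B·R_B + V_BE, so I_B = (20 − 0.7)/270 kΩ = 0.0715 mA.
In the active region I_C = β·I_B = 100 × 0.0715 = 7.15 mA.
Collector loop: V_CE = V_CC − I_C·R_C = 20 − 7.15×1.5 = 9.28 V.
Since V_CE = 9.28 V > V_CE(sat) ≈ 0.2 V, the transistor is in the active region as assumed.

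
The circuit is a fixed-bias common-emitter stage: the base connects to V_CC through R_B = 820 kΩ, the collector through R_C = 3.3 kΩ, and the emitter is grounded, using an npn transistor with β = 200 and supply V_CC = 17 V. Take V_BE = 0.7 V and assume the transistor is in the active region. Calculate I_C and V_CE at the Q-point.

I_C ≈ 4 mA, V_CE ≈ 3.9 V

Base loop: V_CC = I_B·R_B + V_BE, so I_B = (17 − 0.7)/820 kΩ = 0.0199 mA.
In the active region I_C = β·I_B = 200 × 0.0199 = 3.98 mA.
Collector loop: V_CE = V_CC − I_C·R_C = 17 − 3.98×3.3 = 3.88 V.
Since V_CE = 3.88 V > V_CE(sat) ≈ 0.2 V, the transistor is in the active region as assumed.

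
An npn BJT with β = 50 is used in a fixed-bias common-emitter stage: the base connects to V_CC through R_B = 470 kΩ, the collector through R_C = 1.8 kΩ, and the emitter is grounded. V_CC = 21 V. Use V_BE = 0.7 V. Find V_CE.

V_CE ≈ 17 V

Base loop: V_CC = I_B·R_B + V_BE, so I_B = (21 − 0.7)/470 kΩ = 0.0432 mA.
In the active region I_C = β·I_B = 50 × 0.0432 = 2.16 mA.
Collector loop: V_CE = V_CC − I_C·R_C = 21 − 2.16×1.8 = 17.1 V.
Since V_CE = 17.1 V > V_CE(sat) ≈ 0.2 V, the transistor is in the active region as assumed.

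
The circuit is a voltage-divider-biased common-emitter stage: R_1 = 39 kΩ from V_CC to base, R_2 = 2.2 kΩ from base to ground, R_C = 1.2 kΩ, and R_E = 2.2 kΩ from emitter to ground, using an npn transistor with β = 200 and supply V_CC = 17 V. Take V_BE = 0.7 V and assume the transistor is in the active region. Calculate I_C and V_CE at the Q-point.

I_C ≈ 0.094 mA, V_CE ≈ 17 V

Thevenize the base divider: V_Th = V_CC·R_2/(R_1+R_2) = 17×2.2/41.2 = 0.908 V, R_Th = R_1‖R_2 = 2.08 kΩ.
Base-emitter loop: V_Th = I_B·R_Th + V_BE + (β+1)I_B·R_E, so I_B = (0.908 − 0.7) / (2.08 + 201×2.2) = 0.000468 mA.
I_C = β·I_B = 200×0.000468 = 0.0935 mA, and I_E = (β+1)I_B = 0.094 mA.
V_CE = V_CC − I_C·R_C − I_E·R_E = 17 − 0.0935×1.2 − 0.094×2.2 = 16.7 V.
V_CE = 16.7 V > 0.2 V confirms active-region operation.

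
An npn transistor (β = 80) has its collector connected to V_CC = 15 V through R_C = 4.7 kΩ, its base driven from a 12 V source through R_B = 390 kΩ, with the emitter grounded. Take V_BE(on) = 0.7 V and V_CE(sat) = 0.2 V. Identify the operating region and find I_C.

active; I_C ≈ 2.3 mA

Assume active. Base-emitter loop: I_B = (V_BB − V_BE)/R_B = (12 − 0.7)/390 = 0.029 mA.
I_C = β·I_B = 80×0.029 = 2.32 mA.
V_CE = V_CC − I_C·R_C = 15 − 2.32×4.7 = 4.11 V > V_CE(sat), so the active-region assumption holds.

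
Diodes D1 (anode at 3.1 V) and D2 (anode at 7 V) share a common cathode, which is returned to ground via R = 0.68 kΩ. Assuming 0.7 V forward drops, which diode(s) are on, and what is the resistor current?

Assume both conduct. Then node N would need to be at both 3.1−0.7 = 2.4 V and 7−0.7 = 6.3 V, which is impossible.
Assume only D2 conducts: V_N = 7 − 0.7 = 6.3 V, so I_R = 6.3/0.68 = 9.26 mA.
Check D1: its anode-to-cathode voltage is 3.1 − 6.3 = -3.2 V < 0.7 V, so it is off. The assumption is consistent.

Only D2 conducts; I_R ≈ 9.3 mA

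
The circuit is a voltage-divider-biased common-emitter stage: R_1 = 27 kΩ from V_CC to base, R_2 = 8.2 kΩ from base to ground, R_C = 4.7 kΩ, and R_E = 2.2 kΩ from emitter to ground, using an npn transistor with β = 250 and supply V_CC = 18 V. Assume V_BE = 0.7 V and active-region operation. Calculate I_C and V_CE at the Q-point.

Thevenize the base divider: V_Th = V_CC·R_2/(R_1+R_2) = 18×8.2/35.2 = 4.19 V, R_Th = R_1‖R_2 = 6.29 kΩ.
Base-emitter loop: V_Th = I_B·R_Th + V_BE + (β+1)I_B·R_E, so I_B = (4.19 − 0.7) / (6.29 + 251×2.2) = 0.00625 mA.
I_C = β·I_B = 250×0.00625 = 1.56 mA, and I_E = (β+1)I_B = 1.57 mA.
V_CE = V_CC − I_C·R_C − I_E·R_E = 18 − 1.56×4.7 − 1.57×2.2 = 7.2 V.
V_CE = 7.2 V > 0.2 V confirms active-region operation.

I_C ≈ 1.6 mA, V_CE ≈ 7.2 V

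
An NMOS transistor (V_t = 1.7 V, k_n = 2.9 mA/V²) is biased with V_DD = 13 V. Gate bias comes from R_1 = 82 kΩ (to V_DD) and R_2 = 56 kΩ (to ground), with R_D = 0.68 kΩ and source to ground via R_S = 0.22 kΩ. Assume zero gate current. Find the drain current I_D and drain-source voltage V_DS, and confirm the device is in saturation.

I_D ≈ 6.6 mA, V_DS ≈ 7.1 V

V_G = V_DD·R_2/(R_1+R_2) = 13×56/138 = 5.28 V.
Assume saturation: I_D = (k_n/2)(V_GS − V_t)² with V_GS = V_G − I_D·R_S = 5.28 − 0.22·I_D.
Substituting gives 0.0702·I_D² − 3.28·I_D + 18.5 = 0, with roots I_D = 6.57 or 40.2 mA.
The root I_D = 40.2 mA gives V_GS = -3.56 V ≤ V_t, so take I_D = 6.57 mA.
Then V_GS = 3.83 V and V_DS = V_DD − I_D(R_D+R_S) = 13 − 6.57×0.9 = 7.08 V.
Saturation requires V_DS ≥ V_GS − V_t = 2.13 V; 7.08 ≥ 2.13 ✓.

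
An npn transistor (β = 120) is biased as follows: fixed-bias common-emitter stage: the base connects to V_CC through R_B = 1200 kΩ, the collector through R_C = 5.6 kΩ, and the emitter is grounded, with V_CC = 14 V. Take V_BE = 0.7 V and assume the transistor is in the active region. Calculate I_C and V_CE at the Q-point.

Base loop: V_CC = I_B·R_B + V_BE, so I_B = (14 − 0.7)/1200 kΩ = 0.0111 mA.
In the active region I_C = β·I_B = 120 × 0.0111 = 1.33 mA.
Collector loop: V_CE = V_CC − I_C·R_C = 14 − 1.33×5.6 = 6.55 V.
Since V_CE = 6.55 V > V_CE(sat) ≈ 0.2 V, the transistor is in the active region as assumed.

I_C ≈ 1.3 mA, V_CE ≈ 6.6 V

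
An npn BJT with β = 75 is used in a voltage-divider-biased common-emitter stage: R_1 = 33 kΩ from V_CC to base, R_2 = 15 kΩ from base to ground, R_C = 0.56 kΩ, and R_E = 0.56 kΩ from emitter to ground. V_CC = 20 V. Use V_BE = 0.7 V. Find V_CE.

Thevenize the base divider: V_Th = V_CC·R_2/(R_1+R_2) = 20×15/48 = 6.25 V, R_Th = R_1‖R_2 = 10.3 kΩ.
Base-emitter loop: V_Th = I_B·R_Th + V_BE + (β+1)I_B·R_E, so I_B = (6.25 − 0.7) / (10.3 + 76×0.56) = 0.105 mA.
I_C = β·I_B = 75×0.105 = 7.87 mA, and I_E = (β+1)I_B = 7.98 mA.
V_CE = V_CC − I_C·R_C − I_E·R_E = 20 − 7.87×0.56 − 7.98×0.56 = 11.1 V.
V_CE = 11.1 V > 0.2 V confirms active-region operation.

V_CE ≈ 11 V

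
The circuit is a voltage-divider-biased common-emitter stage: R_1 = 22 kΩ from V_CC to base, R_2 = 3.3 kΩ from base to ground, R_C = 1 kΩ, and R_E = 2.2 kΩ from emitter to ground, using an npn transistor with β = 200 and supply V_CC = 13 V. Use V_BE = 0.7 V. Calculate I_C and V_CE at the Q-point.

I_C ≈ 0.45 mA, V_CE ≈ 12 V

Thevenize the base divider: V_Th = V_CC·R_2/(R_1+R_2) = 13×3.3/25.3 = 1.7 V, R_Th = R_1‖R_2 = 2.87 kΩ.
Base-emitter loop: V_Th = I_B·R_Th + V_BE + (β+1)I_B·R_E, so I_B = (1.7 − 0.7) / (2.87 + 201×2.2) = 0.00224 mA.
I_C = β·I_B = 200×0.00224 = 0.447 mA, and I_E = (β+1)I_B = 0.45 mA.
V_CE = V_CC − I_C·R_C − I_E·R_E = 13 − 0.447×1 − 0.45×2.2 = 11.6 V.
V_CE = 11.6 V > 0.2 V confirms active-region operation.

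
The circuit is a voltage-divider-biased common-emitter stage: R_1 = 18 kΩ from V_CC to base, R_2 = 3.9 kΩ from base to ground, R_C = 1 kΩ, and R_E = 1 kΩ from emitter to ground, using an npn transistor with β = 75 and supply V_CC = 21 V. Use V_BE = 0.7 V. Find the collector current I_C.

I_C ≈ 2.9 mA

Thevenize the base divider: V_Th = V_CC·R_2/(R_1+R_2) = 21×3.9/21.9 = 3.74 V, R_Th = R_1‖R_2 = 3.21 kΩ.
Base-emitter loop: V_Th = I_B·R_Th + V_BE + (β+1)I_B·R_E, so I_B = (3.74 − 0.7) / (3.21 + 76×1) = 0.0384 mA.
I_C = β·I_B = 75×0.0384 = 2.88 mA, and I_E = (β+1)I_B = 2.92 mA.
V_CE = V_CC − I_C·R_C − I_E·R_E = 21 − 2.88×1 − 2.92×1 = 15.2 V.
V_CE = 15.2 V > 0.2 V confirms active-region operation.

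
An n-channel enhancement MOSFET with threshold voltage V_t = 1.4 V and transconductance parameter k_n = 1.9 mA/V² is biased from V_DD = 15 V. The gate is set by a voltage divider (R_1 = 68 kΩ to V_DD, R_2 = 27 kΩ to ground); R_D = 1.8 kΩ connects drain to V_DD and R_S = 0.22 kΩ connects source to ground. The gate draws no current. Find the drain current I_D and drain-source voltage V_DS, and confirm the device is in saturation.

V_G = V_DD·R_2/(R_1+R_2) = 15×27/95 = 4.26 V.
Assume saturation: I_D = (k_n/2)(V_GS − V_t)² with V_GS = V_G − I_D·R_S = 4.26 − 0.22·I_D.
Substituting gives 0.046·I_D² − 2.2·I_D + 7.79 = 0, with roots I_D = 3.86 or 43.9 mA.
The root I_D = 43.9 mA gives V_GS = -5.4 V ≤ V_t, so take I_D = 3.86 mA.
Then V_GS = 3.41 V and V_DS = V_DD − I_D(R_D+R_S) = 15 − 3.86×2.02 = 7.21 V.
Saturation requires V_DS ≥ V_GS − V_t = 2.01 V; 7.21 ≥ 2.01 ✓.

I_D ≈ 3.9 mA, V_DS ≈ 7.2 V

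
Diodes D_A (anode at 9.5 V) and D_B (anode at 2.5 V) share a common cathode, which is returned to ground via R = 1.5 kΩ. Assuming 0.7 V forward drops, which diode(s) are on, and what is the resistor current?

Assume both conduct. Then node N would need to be at both 9.5−0.7 = 8.8 V and 2.5−0.7 = 1.8 V, which is impossible.
Assume only D_A conducts: V_N = 9.5 − 0.7 = 8.8 V, so I_R = 8.8/1.5 = 5.87 mA.
Check D_B: its anode-to-cathode voltage is 2.5 − 8.8 = -6.3 V < 0.7 V, so it is off. The assumption is consistent.

Only D_A conducts; I_R ≈ 5.9 mA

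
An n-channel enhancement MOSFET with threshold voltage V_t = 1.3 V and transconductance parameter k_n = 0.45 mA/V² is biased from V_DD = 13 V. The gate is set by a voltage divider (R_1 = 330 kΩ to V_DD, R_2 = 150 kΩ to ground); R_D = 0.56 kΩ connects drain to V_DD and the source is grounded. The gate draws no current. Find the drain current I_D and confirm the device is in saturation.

V_G = V_DD·R_2/(R_1+R_2) = 13×150/480 = 4.06 V. With the source grounded, V_GS = V_G = 4.06 V.
Assume saturation: I_D = (k_n/2)(V_GS − V_t)² = (0.45/2)×(4.06 − 1.3)² = 0.225×2.76² = 1.72 mA.
V_DS = V_DD − I_D·R_D = 13 − 1.72×0.56 = 12 V.
Saturation requires V_DS ≥ V_GS − V_t = 2.76 V; 12 ≥ 2.76 ✓.

I_D ≈ 1.7 mA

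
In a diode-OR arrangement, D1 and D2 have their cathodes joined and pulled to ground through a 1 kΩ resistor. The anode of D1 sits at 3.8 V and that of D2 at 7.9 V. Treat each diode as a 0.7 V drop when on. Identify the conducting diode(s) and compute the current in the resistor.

Only D2 conducts; I_R ≈ 7.2 mA

Assume both conduct. Then node N would need to be at both 3.8−0.7 = 3.1 V and 7.9−0.7 = 7.2 V, which is impossible.
Assume only D2 conducts: V_N = 7.9 − 0.7 = 7.2 V, so I_R = 7.2/1 = 7.2 mA.
Check D1: its anode-to-cathode voltage is 3.8 − 7.2 = -3.4 V < 0.7 V, so it is off. The assumption is consistent.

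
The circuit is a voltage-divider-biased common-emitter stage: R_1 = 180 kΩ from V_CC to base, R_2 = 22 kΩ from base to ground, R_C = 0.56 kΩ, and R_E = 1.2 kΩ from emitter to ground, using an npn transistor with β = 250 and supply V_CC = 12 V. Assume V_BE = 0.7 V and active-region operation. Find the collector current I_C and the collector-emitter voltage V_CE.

Thevenize the base divider: V_Th = V_CC·R_2/(R_1+R_2) = 12×22/202 = 1.31 V, R_Th = R_1‖R_2 = 19.6 kΩ.
Base-emitter loop: V_Th = I_B·R_Th + V_BE + (β+1)I_B·R_E, so I_B = (1.31 − 0.7) / (19.6 + 251×1.2) = 0.00189 mA.
I_C = β·I_B = 250×0.00189 = 0.473 mA, and I_E = (β+1)I_B = 0.475 mA.
V_CE = V_CC − I_C·R_C − I_E·R_E = 12 − 0.473×0.56 − 0.475×1.2 = 11.2 V.
V_CE = 11.2 V > 0.2 V confirms active-region operation.

I_C ≈ 0.47 mA, V_CE ≈ 11 V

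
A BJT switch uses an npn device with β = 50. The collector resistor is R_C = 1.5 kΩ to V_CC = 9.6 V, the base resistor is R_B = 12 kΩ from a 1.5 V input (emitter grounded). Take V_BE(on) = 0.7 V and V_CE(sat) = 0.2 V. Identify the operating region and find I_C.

active; I_C ≈ 3.3 mA

Assume active. Base-emitter loop: I_B = (V_BB − V_BE)/R_B = (1.5 − 0.7)/12 = 0.0667 mA.
I_C = β·I_B = 50×0.0667 = 3.33 mA.
V_CE = V_CC − I_C·R_C = 9.6 − 3.33×1.5 = 4.6 V > V_CE(sat), so the active-region assumption holds.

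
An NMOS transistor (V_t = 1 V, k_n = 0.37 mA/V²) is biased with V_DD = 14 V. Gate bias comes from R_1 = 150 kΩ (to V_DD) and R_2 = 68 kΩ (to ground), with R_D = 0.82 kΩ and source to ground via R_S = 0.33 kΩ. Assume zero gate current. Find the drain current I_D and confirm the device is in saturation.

I_D ≈ 1.5 mA

V_G = V_DD·R_2/(R_1+R_2) = 14×68/218 = 4.37 V.
Assume saturation: I_D = (k_n/2)(V_GS − V_t)² with V_GS = V_G − I_D·R_S = 4.37 − 0.33·I_D.
Substituting gives 0.0201·I_D² − 1.41·I_D + 2.1 = 0, with roots I_D = 1.52 or 68.5 mA.
The root I_D = 68.5 mA gives V_GS = -18.2 V ≤ V_t, so take I_D = 1.52 mA.
Then V_GS = 3.87 V and V_DS = V_DD − I_D(R_D+R_S) = 14 − 1.52×1.15 = 12.3 V.
Saturation requires V_DS ≥ V_GS − V_t = 2.87 V; 12.3 ≥ 2.87 ✓.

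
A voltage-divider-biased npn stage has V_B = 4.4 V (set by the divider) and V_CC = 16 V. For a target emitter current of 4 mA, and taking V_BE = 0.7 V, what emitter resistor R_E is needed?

V_E = V_B − V_BE = 4.4 − 0.7 = 3.7 V.
R_E = V_E / I_E = 3.7 / 4 = 0.925 kΩ.

R_E ≈ 0.93 kΩ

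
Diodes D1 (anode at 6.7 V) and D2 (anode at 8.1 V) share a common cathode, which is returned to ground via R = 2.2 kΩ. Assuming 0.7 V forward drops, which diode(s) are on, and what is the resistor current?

Assume both conduct. Then node N would need to be at both 6.7−0.7 = 6 V and 8.1−0.7 = 7.4 V, which is impossible.
Assume only D2 conducts: V_N = 8.1 − 0.7 = 7.4 V, so I_R = 7.4/2.2 = 3.36 mA.
Check D1: its anode-to-cathode voltage is 6.7 − 7.4 = -0.7 V < 0.7 V, so it is off. The assumption is consistent.

Only D2 conducts; I_R ≈ 3.4 mA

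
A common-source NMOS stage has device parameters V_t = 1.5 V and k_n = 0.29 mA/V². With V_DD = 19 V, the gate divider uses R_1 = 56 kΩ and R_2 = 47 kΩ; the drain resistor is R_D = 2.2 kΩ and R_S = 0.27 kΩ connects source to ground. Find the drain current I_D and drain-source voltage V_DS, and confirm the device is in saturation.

V_G = V_DD·R_2/(R_1+R_2) = 19×47/103 = 8.67 V.
Assume saturation: I_D = (k_n/2)(V_GS − V_t)² with V_GS = V_G − I_D·R_S = 8.67 − 0.27·I_D.
Substituting gives 0.0106·I_D² − 1.56·I_D + 7.45 = 0, with roots I_D = 4.94 or 143 mA.
The root I_D = 143 mA gives V_GS = -29.9 V ≤ V_t, so take I_D = 4.94 mA.
Then V_GS = 7.34 V and V_DS = V_DD − I_D(R_D+R_S) = 19 − 4.94×2.47 = 6.8 V.
Saturation requires V_DS ≥ V_GS − V_t = 5.84 V; 6.8 ≥ 5.84 ✓.

I_D ≈ 4.9 mA, V_DS ≈ 6.8 V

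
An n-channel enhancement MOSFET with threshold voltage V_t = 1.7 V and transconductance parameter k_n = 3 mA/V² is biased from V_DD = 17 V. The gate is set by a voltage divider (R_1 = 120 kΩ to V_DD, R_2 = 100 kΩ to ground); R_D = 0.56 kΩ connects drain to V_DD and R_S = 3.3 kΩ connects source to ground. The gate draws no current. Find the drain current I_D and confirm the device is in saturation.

I_D ≈ 1.5 mA

V_G = V_DD·R_2/(R_1+R_2) = 17×100/220 = 7.73 V.
Assume saturation: I_D = (k_n/2)(V_GS − V_t)² with V_GS = V_G − I_D·R_S = 7.73 − 3.3·I_D.
Substituting gives 16.3·I_D² − 60.7·I_D + 54.5 = 0, with roots I_D = 1.52 or 2.19 mA.
The root I_D = 2.19 mA gives V_GS = 0.491 V ≤ V_t, so take I_D = 1.52 mA.
Then V_GS = 2.71 V and V_DS = V_DD − I_D(R_D+R_S) = 17 − 1.52×3.86 = 11.1 V.
Saturation requires V_DS ≥ V_GS − V_t = 1.01 V; 11.1 ≥ 1.01 ✓.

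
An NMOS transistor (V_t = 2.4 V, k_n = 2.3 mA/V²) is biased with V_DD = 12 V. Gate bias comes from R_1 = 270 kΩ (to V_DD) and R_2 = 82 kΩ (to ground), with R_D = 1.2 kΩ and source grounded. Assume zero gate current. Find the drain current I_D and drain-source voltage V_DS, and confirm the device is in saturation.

V_G = V_DD·R_2/(R_1+R_2) = 12×82/352 = 2.8 V. With the source grounded, V_GS = V_G = 2.8 V.
Assume saturation: I_D = (k_n/2)(V_GS − V_t)² = (2.3/2)×(2.8 − 2.4)² = 1.15×0.395² = 0.18 mA.
V_DS = V_DD − I_D·R_D = 12 − 0.18×1.2 = 11.8 V.
Saturation requires V_DS ≥ V_GS − V_t = 0.395 V; 11.8 ≥ 0.395 ✓.

I_D ≈ 0.18 mA, V_DS ≈ 12 V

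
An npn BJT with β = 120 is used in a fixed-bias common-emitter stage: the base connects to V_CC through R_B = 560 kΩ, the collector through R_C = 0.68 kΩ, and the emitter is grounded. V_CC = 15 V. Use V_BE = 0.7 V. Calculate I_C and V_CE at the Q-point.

I_C ≈ 3.1 mA, V_CE ≈ 13 V

Base loop: V_CC = I_B·R_B + V_BE, so I_B = (15 − 0.7)/560 kΩ = 0.0255 mA.
In the active region I_C = β·I_B = 120 × 0.0255 = 3.06 mA.
Collector loop: V_CE = V_CC − I_C·R_C = 15 − 3.06×0.68 = 12.9 V.
Since V_CE = 12.9 V > V_CE(sat) ≈ 0.2 V, the transistor is in the active region as assumed.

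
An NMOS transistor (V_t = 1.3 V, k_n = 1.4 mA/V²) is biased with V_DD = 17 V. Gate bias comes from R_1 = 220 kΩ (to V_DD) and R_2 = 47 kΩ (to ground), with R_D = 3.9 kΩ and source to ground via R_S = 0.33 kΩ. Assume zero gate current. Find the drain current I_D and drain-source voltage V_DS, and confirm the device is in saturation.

V_G = V_DD·R_2/(R_1+R_2) = 17×47/267 = 2.99 V.
Assume saturation: I_D = (k_n/2)(V_GS − V_t)² with V_GS = V_G − I_D·R_S = 2.99 − 0.33·I_D.
Substituting gives 0.0762·I_D² − 1.78·I_D + 2.01 = 0, with roots I_D = 1.19 or 22.2 mA.
The root I_D = 22.2 mA gives V_GS = -4.33 V ≤ V_t, so take I_D = 1.19 mA.
Then V_GS = 2.6 V and V_DS = V_DD − I_D(R_D+R_S) = 17 − 1.19×4.23 = 12 V.
Saturation requires V_DS ≥ V_GS − V_t = 1.3 V; 12 ≥ 1.3 ✓.

I_D ≈ 1.2 mA, V_DS ≈ 12 V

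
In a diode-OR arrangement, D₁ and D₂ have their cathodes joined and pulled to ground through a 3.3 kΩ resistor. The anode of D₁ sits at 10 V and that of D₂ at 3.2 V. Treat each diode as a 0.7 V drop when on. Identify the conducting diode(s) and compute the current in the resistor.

Assume both conduct. Then node N would need to be at both 10−0.7 = 9.3 V and 3.2−0.7 = 2.5 V, which is impossible.
Assume only D₁ conducts: V_N = 10 − 0.7 = 9.3 V, so I_R = 9.3/3.3 = 2.82 mA.
Check D₂: its anode-to-cathode voltage is 3.2 − 9.3 = -6.1 V < 0.7 V, so it is off. The assumption is consistent.

Only D₁ conducts; I_R ≈ 2.8 mA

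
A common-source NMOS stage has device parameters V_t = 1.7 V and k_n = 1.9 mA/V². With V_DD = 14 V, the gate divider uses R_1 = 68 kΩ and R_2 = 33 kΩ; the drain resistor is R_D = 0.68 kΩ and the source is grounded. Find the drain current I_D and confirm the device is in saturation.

I_D ≈ 7.8 mA

V_G = V_DD·R_2/(R_1+R_2) = 14×33/101 = 4.57 V. With the source grounded, V_GS = V_G = 4.57 V.
Assume saturation: I_D = (k_n/2)(V_GS − V_t)² = (1.9/2)×(4.57 − 1.7)² = 0.95×2.87² = 7.85 mA.
V_DS = V_DD − I_D·R_D = 14 − 7.85×0.68 = 8.66 V.
Saturation requires V_DS ≥ V_GS − V_t = 2.87 V; 8.66 ≥ 2.87 ✓.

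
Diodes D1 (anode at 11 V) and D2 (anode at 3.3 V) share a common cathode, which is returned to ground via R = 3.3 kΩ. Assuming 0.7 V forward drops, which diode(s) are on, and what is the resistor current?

Only D1 conducts; I_R ≈ 3.1 mA

Assume both conduct. Then node N would need to be at both 11−0.7 = 10.3 V and 3.3−0.7 = 2.6 V, which is impossible.
Assume only D1 conducts: V_N = 11 − 0.7 = 10.3 V, so I_R = 10.3/3.3 = 3.12 mA.
Check D2: its anode-to-cathode voltage is 3.3 − 10.3 = -7 V < 0.7 V, so it is off. The assumption is consistent.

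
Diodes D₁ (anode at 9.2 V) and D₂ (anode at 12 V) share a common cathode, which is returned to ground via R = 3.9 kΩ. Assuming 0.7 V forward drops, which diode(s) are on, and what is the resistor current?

Assume both conduct. Then node N would need to be at both 9.2−0.7 = 8.5 V and 12−0.7 = 11.3 V, which is impossible.
Assume only D₂ conducts: V_N = 12 − 0.7 = 11.3 V, so I_R = 11.3/3.9 = 2.9 mA.
Check D₁: its anode-to-cathode voltage is 9.2 − 11.3 = -2.1 V < 0.7 V, so it is off. The assumption is consistent.

Only D₂ conducts; I_R ≈ 2.9 mA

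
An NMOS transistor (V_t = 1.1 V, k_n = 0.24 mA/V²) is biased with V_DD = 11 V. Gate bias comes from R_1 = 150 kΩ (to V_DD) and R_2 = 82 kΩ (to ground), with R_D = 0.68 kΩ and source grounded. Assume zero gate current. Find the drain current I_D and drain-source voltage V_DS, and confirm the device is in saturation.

I_D ≈ 0.93 mA, V_DS ≈ 10 V

V_G = V_DD·R_2/(R_1+R_2) = 11×82/232 = 3.89 V. With the source grounded, V_GS = V_G = 3.89 V.
Assume saturation: I_D = (k_n/2)(V_GS − V_t)² = (0.24/2)×(3.89 − 1.1)² = 0.12×2.79² = 0.933 mA.
V_DS = V_DD − I_D·R_D = 11 − 0.933×0.68 = 10.4 V.
Saturation requires V_DS ≥ V_GS − V_t = 2.79 V; 10.4 ≥ 2.79 ✓.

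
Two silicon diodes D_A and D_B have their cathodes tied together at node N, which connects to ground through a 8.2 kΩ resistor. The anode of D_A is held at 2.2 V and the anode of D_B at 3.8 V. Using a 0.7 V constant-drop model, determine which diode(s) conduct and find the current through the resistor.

Assume both conduct. Then node N would need to be at both 2.2−0.7 = 1.5 V and 3.8−0.7 = 3.1 V, which is impossible.
Assume only D_B conducts: V_N = 3.8 − 0.7 = 3.1 V, so I_R = 3.1/8.2 = 0.378 mA.
Check D_A: its anode-to-cathode voltage is 2.2 − 3.1 = -0.9 V < 0.7 V, so it is off. The assumption is consistent.

Only D_B conducts; I_R ≈ 0.38 mA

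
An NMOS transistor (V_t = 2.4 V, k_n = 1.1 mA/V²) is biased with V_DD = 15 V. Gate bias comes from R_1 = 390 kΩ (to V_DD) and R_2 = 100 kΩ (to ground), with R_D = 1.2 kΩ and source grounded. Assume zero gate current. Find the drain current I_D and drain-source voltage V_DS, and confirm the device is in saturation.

I_D ≈ 0.24 mA, V_DS ≈ 15 V

V_G = V_DD·R_2/(R_1+R_2) = 15×100/490 = 3.06 V. With the source grounded, V_GS = V_G = 3.06 V.
Assume saturation: I_D = (k_n/2)(V_GS − V_t)² = (1.1/2)×(3.06 − 2.4)² = 0.55×0.661² = 0.24 mA.
V_DS = V_DD − I_D·R_D = 15 − 0.24×1.2 = 14.7 V.
Saturation requires V_DS ≥ V_GS − V_t = 0.661 V; 14.7 ≥ 0.661 ✓.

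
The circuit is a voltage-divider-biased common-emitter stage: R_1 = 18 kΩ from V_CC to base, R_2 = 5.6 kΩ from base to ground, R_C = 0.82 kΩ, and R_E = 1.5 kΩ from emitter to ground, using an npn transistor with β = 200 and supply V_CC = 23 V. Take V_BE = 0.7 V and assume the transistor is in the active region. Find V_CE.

V_CE ≈ 16 V

Thevenize the base divider: V_Th = V_CC·R_2/(R_1+R_2) = 23×5.6/23.6 = 5.46 V, R_Th = R_1‖R_2 = 4.27 kΩ.
Base-emitter loop: V_Th = I_B·R_Th + V_BE + (β+1)I_B·R_E, so I_B = (5.46 − 0.7) / (4.27 + 201×1.5) = 0.0156 mA.
I_C = β·I_B = 200×0.0156 = 3.11 mA, and I_E = (β+1)I_B = 3.13 mA.
V_CE = V_CC − I_C·R_C − I_E·R_E = 23 − 3.11×0.82 − 3.13×1.5 = 15.8 V.
V_CE = 15.8 V > 0.2 V confirms active-region operation.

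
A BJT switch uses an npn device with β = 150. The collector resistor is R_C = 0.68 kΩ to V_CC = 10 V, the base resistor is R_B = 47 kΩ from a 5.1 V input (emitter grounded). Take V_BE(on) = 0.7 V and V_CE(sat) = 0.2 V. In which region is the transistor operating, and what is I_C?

active; I_C ≈ 14 mA

Assume active. Base-emitter loop: I_B = (V_BB − V_BE)/R_B = (5.1 − 0.7)/47 = 0.0936 mA.
I_C = β·I_B = 150×0.0936 = 14 mA.
V_CE = V_CC − I_C·R_C = 10 − 14×0.68 = 0.451 V > V_CE(sat), so the active-region assumption holds.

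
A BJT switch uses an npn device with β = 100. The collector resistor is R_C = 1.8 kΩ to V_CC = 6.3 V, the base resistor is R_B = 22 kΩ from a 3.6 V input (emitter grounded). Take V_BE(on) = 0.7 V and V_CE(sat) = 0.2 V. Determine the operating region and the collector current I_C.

saturation; I_C ≈ 3.4 mA

Assume active: I_B = (3.6 − 0.7)/22 = 0.132 mA, giving I_C = β·I_B = 13.2 mA.
But then V_CE = 6.3 − 13.2×1.8 = -17.4 V < V_CE(sat) = 0.2 V — impossible in the active region.
So the transistor is saturated. With V_CE = 0.2 V, I_C = (V_CC − 0.2)/R_C = 6.1/1.8 = 3.39 mA.
Check: β·I_B = 13.2 mA > I_C = 3.39 mA, confirming saturation.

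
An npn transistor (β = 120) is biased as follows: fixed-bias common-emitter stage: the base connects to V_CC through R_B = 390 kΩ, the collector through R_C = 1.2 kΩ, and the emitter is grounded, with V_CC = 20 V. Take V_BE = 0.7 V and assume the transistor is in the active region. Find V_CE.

Base loop: V_CC = I_B·R_B + V_BE, so I_B = (20 − 0.7)/390 kΩ = 0.0495 mA.
In the active region I_C = β·I_B = 120 × 0.0495 = 5.94 mA.
Collector loop: V_CE = V_CC − I_C·R_C = 20 − 5.94×1.2 = 12.9 V.
Since V_CE = 12.9 V > V_CE(sat) ≈ 0.2 V, the transistor is in the active region as assumed.

V_CE ≈ 13 V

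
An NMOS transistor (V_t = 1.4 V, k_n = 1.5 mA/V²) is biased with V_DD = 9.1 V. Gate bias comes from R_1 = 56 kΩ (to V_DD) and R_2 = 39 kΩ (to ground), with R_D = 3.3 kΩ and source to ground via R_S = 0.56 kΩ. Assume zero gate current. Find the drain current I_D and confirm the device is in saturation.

I_D ≈ 1.6 mA

V_G = V_DD·R_2/(R_1+R_2) = 9.1×39/95 = 3.74 V.
Assume saturation: I_D = (k_n/2)(V_GS − V_t)² with V_GS = V_G − I_D·R_S = 3.74 − 0.56·I_D.
Substituting gives 0.235·I_D² − 2.96·I_D + 4.09 = 0, with roots I_D = 1.58 or 11 mA.
The root I_D = 11 mA gives V_GS = -2.43 V ≤ V_t, so take I_D = 1.58 mA.
Then V_GS = 2.85 V and V_DS = V_DD − I_D(R_D+R_S) = 9.1 − 1.58×3.86 = 3 V.
Saturation requires V_DS ≥ V_GS − V_t = 1.45 V; 3 ≥ 1.45 ✓.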